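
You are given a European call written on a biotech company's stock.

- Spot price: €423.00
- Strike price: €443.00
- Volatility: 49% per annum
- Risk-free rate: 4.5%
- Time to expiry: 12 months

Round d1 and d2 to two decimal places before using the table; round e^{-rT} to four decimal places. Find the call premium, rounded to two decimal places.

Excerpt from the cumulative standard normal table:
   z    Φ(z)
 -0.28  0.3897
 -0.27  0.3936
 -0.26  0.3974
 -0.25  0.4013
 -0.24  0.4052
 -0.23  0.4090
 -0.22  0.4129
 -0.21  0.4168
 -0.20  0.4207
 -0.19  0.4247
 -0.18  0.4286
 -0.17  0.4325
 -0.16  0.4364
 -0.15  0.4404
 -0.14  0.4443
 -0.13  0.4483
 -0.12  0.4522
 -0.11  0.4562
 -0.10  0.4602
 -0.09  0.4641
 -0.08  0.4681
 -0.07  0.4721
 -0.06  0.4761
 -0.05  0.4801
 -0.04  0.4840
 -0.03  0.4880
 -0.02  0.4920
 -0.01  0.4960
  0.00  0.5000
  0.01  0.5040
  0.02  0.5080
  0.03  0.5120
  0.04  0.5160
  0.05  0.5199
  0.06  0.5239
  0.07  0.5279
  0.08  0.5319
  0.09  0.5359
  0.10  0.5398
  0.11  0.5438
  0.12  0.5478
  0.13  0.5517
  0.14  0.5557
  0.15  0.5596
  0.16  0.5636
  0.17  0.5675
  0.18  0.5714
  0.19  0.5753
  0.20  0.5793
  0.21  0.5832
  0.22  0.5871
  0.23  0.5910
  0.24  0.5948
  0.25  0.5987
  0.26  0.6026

T = 1;  σ√T = 0.4900
d₁ = [ln(423/443) + (0.045 + 0.49²/2)·1] / 0.4900 = [-0.0462 + 0.1650] / 0.4900 = 0.2426 → 0.24
d₂ = d₁ − σ√T = 0.2426 − 0.4900 = -0.2474 → -0.25
exp(−rT) = exp(−0.045·1) = 0.9560
C = 423·N(0.24) − 443·0.9560·N(-0.25) = 423·0.5948 − 443·0.9560·0.4013 = 251.6004 − 169.9538 = 81.6466

€81.65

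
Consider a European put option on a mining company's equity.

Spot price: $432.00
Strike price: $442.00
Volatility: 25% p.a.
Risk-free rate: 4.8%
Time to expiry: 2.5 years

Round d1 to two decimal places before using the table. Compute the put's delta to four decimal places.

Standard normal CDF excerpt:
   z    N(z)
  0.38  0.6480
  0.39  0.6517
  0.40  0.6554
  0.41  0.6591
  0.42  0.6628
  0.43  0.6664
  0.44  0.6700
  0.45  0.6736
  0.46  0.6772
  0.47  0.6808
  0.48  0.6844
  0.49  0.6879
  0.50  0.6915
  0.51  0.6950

-0.3300

T = 2.5;  σ√T = 0.3953
d₁ = [ln(432/442) + (0.048 + 0.25²/2)·2.5] / 0.3953 = [-0.0229 + 0.1981] / 0.3953 = 0.4433 → 0.44
N(d₁) = N(0.44) = 0.6700
Δ_put = N(d₁) − 1 = 0.6700 − 1 = -0.3300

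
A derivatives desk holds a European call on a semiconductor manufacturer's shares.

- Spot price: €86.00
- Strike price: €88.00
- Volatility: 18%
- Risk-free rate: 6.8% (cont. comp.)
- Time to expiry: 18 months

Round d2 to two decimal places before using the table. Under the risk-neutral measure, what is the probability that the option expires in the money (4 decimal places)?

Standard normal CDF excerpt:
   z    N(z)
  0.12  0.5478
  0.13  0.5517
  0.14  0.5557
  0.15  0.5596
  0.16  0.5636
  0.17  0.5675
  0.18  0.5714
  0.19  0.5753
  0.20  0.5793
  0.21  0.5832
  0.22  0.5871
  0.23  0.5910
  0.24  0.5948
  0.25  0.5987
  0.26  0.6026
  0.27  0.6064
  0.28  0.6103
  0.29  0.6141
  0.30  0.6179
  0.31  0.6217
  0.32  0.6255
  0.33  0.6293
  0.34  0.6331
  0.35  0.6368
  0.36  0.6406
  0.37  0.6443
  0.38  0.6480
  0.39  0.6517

0.5987

T = 1.5;  σ√T = 0.2205
d₁ = [ln(86/88) + (0.068 + ½·0.18²)·1.5] / (σ√T) = (-0.0230 + 0.1263) / 0.2205 = 0.4686 → 0.47
d₂ = 0.4686 − 0.2205 = 0.2482 → 0.25
Risk-neutral Pr[S_T > K] = N(d₂) = N(0.25) = 0.5987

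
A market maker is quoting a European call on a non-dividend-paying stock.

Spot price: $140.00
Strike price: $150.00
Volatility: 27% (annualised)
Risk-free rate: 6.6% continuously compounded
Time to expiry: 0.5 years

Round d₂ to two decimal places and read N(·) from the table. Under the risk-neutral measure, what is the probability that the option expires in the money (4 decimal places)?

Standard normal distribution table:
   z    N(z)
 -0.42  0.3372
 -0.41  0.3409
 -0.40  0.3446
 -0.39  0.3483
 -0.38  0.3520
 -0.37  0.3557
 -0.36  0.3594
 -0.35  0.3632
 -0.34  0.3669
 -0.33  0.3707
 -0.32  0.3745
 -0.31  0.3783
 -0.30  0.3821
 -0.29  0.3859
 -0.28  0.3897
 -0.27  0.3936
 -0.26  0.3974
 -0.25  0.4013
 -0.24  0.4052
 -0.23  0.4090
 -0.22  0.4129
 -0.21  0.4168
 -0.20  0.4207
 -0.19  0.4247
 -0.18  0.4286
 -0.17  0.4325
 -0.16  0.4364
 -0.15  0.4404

σ√T = 0.27·√0.5 = 0.1909
d₁ = [ln(140/150) + (0.066 + 0.27²/2)·0.5] / 0.1909 = [-0.0690 + 0.0512] / 0.1909 = -0.0931 ≈ -0.09
d₂ = d₁ − σ√T = -0.0931 − 0.1909 = -0.2840 ≈ -0.28
Risk-neutral Pr[S_T > K] = N(d₂) = N(-0.28) = 0.3897

0.3897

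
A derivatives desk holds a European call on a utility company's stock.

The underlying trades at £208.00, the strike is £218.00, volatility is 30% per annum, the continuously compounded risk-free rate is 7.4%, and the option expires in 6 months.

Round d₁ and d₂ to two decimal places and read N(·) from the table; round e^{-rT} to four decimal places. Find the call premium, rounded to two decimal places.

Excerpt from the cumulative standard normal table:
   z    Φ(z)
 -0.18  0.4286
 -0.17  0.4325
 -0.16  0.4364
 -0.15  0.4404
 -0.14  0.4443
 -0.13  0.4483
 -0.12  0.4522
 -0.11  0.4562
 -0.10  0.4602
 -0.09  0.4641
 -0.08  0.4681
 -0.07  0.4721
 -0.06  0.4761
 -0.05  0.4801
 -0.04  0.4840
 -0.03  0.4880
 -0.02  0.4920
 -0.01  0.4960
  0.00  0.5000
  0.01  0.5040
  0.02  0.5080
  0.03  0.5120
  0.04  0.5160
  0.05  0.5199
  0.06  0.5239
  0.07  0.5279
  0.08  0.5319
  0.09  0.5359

σ√T = 0.3 × 0.7071 = 0.2121
d₁ = [ln(208/218) + (0.074 + 0.3²/2)·0.5] / 0.2121 = [-0.0470 + 0.0595] / 0.2121 = 0.0591 which rounds to 0.06
d₂ = d₁ − σ√T = 0.0591 − 0.2121 = -0.1530 which rounds to -0.15
exp(−rT) = exp(−0.074·0.5) = 0.9637
C = 208·N(0.06) − 218·0.9637·N(-0.15) = 208·0.5239 − 218·0.9637·0.4404 = 108.9712 − 92.5221 = 16.4491

£16.45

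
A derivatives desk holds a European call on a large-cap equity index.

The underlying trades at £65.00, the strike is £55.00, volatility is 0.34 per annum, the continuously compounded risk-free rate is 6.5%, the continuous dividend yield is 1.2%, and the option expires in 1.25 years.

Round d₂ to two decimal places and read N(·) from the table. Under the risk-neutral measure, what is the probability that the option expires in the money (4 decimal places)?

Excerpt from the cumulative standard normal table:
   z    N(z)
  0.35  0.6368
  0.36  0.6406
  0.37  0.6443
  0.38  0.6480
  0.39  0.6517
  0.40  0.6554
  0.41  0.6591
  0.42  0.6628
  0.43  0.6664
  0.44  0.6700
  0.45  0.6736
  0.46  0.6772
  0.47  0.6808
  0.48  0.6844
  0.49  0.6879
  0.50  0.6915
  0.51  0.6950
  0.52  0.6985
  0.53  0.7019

σ√T = 0.34·√1.25 = 0.3801
d₁ = [ln(65/55) + (0.065 − 0.012 + 0.34²/2)·1.25] / 0.3801 = [0.1671 + 0.1385] / 0.3801 = 0.8038 → 0.80
d₂ = d₁ − σ√T = 0.8038 − 0.3801 = 0.4237 → 0.42
Pr(exercise) under Q = N(d₂) = 0.6628

0.6628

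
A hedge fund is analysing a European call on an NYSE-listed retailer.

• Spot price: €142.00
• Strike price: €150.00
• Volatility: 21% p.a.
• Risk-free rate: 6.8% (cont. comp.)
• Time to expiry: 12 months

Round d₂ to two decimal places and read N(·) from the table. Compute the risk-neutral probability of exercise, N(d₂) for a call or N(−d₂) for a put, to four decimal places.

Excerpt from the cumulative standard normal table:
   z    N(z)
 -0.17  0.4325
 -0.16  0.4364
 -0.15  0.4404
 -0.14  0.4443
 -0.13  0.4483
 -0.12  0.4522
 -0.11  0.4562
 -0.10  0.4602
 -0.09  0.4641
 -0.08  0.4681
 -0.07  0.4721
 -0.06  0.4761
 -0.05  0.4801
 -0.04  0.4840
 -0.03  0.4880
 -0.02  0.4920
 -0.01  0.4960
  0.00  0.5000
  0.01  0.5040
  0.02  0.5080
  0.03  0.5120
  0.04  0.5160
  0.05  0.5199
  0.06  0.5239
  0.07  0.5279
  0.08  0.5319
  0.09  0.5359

σ√T = 0.21 × 1.0000 = 0.2100
d₁ = [ln(142/150) + (0.068 + 0.21²/2)·1] / 0.2100 = [-0.0548 + 0.0901] / 0.2100 = 0.1678 → 0.17
d₂ = d₁ − σ√T = 0.1678 − 0.2100 = -0.0422 → -0.04
Risk-neutral Pr[S_T > K] = N(d₂) = N(-0.04) = 0.4840

0.4840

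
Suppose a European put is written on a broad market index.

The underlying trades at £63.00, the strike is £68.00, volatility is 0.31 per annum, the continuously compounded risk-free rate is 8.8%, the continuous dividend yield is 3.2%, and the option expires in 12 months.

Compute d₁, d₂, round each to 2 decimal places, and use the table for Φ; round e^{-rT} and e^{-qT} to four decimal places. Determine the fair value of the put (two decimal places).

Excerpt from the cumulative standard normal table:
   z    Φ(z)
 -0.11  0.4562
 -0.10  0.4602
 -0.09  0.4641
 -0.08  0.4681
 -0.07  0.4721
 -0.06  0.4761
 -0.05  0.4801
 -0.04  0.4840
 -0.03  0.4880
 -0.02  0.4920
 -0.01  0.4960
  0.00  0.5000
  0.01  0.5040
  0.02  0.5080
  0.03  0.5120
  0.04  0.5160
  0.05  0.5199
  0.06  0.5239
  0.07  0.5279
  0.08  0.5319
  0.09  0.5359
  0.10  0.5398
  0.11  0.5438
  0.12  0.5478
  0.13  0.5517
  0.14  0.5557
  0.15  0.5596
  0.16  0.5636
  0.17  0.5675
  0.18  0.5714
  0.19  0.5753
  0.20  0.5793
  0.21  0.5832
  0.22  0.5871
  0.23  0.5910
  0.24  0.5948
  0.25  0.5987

£8.24

T = 1;  σ√T = 0.3100
d₁ = [ln(63/68) + (0.088 − 0.032 + 0.31²/2)·1] / 0.3100 = [-0.0764 + 0.1041] / 0.3100 = 0.0893 ≈ 0.09
d₂ = d₁ − σ√T = 0.0893 − 0.3100 = -0.2207 ≈ -0.22
e^(−qT) = e^(−0.032·1) = 0.9685;  e^(−rT) = e^(−0.088·1) = 0.9158
N(−d₂) = N(0.22) = 0.5871;  N(−d₁) = N(-0.09) = 0.4641
P = 68·0.9158·0.5871 − 63·0.9685·0.4641 = 36.5613 − 28.3173 = 8.2440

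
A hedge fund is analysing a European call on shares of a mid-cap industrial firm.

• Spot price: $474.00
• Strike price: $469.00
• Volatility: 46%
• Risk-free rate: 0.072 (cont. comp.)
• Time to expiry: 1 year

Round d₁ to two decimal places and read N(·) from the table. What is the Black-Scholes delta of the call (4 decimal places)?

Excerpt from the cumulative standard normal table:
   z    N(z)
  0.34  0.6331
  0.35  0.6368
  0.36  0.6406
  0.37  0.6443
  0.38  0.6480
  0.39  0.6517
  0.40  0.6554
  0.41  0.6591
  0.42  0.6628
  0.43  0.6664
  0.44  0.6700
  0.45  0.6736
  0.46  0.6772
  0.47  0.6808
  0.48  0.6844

0.6591

σ√T = 0.46 × 1.0000 = 0.4600
d₁ = [ln(474/469) + (0.072 + 0.46²/2)·1] / 0.4600 = [0.0106 + 0.1778] / 0.4600 = 0.4096 which rounds to 0.41
N(d₁) = N(0.41) = 0.6591
Δ_call = N(d₁) = 0.6591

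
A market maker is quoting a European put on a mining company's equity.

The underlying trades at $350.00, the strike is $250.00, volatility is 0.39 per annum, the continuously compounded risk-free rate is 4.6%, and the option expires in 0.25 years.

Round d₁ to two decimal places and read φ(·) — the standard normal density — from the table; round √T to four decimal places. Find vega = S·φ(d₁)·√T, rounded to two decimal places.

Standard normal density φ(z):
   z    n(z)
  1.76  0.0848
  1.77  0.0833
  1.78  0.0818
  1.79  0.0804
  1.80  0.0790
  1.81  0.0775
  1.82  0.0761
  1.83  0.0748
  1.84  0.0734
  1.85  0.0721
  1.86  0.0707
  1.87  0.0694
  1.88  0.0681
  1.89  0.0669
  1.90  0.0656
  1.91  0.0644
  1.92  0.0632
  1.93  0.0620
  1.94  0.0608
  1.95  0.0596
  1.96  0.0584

11.92

σ√T = 0.39·√0.25 = 0.1950
ln(S/K) + (r + σ²/2)T = ln(350/250) + (0.046 + 0.39²/2)·0.25 = 0.3365 + 0.0305 = 0.3670
d₁ = 0.3670 / 0.1950 = 1.8820 ≈ 1.88
√T = √0.25 = 0.5000
φ(d₁) = φ(1.88) = 0.0681
vega = S·φ(d₁)·√T = 350·0.0681·0.5000 = 11.9175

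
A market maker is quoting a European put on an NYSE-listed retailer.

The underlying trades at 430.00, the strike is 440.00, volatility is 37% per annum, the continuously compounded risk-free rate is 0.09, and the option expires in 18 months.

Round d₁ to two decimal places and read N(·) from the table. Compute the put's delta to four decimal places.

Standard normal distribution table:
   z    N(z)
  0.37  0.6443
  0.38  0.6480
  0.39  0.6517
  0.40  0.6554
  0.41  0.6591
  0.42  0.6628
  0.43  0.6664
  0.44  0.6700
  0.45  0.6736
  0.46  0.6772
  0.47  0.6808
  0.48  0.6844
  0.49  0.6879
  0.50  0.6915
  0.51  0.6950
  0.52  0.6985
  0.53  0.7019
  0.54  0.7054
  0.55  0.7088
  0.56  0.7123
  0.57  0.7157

T = 1.5;  σ√T = 0.4532
d₁ = [ln(430/440) + (0.09 + ½·0.37²)·1.5] / (σ√T) = (-0.0230 + 0.2377) / 0.4532 = 0.4738 → 0.47
N(d₁) = N(0.47) = 0.6808
Δ_put = N(d₁) − 1 = 0.6808 − 1 = -0.3192

-0.3192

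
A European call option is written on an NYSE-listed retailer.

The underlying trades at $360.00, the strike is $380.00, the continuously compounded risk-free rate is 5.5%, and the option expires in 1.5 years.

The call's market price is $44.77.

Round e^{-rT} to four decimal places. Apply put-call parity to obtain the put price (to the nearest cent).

$34.67

exp(−rT) = exp(−0.055·1.5) = 0.9208
Put-call parity: C − P = S − K·e^(−rT) = 360 − 380·0.9208 = 360 − 349.9040 = 10.0960
P = C − (C − P) = 44.77 − (10.0960) = 34.6740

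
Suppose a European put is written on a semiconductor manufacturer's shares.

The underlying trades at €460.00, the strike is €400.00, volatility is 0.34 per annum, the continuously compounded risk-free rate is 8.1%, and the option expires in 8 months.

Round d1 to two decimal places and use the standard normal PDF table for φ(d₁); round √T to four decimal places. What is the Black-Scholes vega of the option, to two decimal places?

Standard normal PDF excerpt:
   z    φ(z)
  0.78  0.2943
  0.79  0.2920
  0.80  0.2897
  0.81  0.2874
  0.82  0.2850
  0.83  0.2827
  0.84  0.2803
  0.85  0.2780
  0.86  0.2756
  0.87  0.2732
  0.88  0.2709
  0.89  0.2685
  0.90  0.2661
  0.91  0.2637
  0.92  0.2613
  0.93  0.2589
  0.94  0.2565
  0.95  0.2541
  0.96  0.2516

105.28

σ√T = 0.34 × 0.8165 = 0.2776
ln(S/K) + (r + σ²/2)T = ln(460/400) + (0.081 + 0.34²/2)·0.6667 = 0.1398 + 0.0925 = 0.2323
d₁ = 0.2323 / 0.2776 = 0.8368 which rounds to 0.84
√T = √0.6667 = 0.8165
φ(d₁) = φ(0.84) = 0.2803
vega = S·φ(d₁)·√T = 460·0.2803·0.8165 = 105.2779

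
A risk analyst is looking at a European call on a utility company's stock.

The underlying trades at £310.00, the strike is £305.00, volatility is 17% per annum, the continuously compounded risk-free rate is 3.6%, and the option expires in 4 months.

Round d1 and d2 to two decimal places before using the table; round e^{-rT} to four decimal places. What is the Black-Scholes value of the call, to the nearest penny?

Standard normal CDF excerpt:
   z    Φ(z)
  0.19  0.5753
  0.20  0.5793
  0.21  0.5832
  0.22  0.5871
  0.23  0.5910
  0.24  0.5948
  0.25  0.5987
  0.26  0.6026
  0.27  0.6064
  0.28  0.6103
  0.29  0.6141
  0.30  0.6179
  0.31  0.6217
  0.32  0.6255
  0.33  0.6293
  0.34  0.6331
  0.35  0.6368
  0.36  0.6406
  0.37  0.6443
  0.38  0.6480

σ√T = 0.17 × 0.5774 = 0.0981
ln(S/K) + (r + σ²/2)T = ln(310/305) + (0.036 + 0.17²/2)·0.3333 = 0.0163 + 0.0168 = 0.0331
d₁ = 0.0331 / 0.0981 = 0.3370 ≈ 0.34
d₂ = d₁ − σ√T = 0.3370 − 0.0981 = 0.2389 ≈ 0.24
e^(−rT) = e^(−0.036·0.3333) = 0.9881
C = 310·N(0.34) − 305·0.9881·N(0.24) = 310·0.6331 − 305·0.9881·0.5948 = 196.2610 − 179.2552 = 17.0058

£17.01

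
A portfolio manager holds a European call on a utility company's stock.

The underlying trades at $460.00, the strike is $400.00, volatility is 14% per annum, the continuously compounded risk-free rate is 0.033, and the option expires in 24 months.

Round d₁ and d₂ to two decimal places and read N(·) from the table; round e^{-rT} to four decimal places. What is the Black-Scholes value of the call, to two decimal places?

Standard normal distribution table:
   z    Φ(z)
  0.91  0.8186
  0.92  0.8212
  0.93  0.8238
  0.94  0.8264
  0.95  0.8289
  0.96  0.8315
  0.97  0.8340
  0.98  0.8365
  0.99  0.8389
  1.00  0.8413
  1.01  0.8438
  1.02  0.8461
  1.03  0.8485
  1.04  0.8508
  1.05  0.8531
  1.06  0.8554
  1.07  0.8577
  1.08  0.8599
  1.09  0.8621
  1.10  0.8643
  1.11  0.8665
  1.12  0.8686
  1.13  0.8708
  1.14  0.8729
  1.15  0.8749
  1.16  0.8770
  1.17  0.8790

T = 2;  σ√T = 0.1980
d₁ = [ln(460/400) + (0.033 + ½·0.14²)·2] / (σ√T) = (0.1398 + 0.0856) / 0.1980 = 1.1382 which rounds to 1.14
d₂ = 1.1382 − 0.1980 = 0.9403 which rounds to 0.94
e^(−rT) = e^(−0.033·2) = 0.9361
N(d₁) = N(1.14) = 0.8729;  N(d₂) = N(0.94) = 0.8264
C = 460·0.8729 − 400·0.9361·0.8264 = 401.5340 − 309.4372 = 92.0968

$92.10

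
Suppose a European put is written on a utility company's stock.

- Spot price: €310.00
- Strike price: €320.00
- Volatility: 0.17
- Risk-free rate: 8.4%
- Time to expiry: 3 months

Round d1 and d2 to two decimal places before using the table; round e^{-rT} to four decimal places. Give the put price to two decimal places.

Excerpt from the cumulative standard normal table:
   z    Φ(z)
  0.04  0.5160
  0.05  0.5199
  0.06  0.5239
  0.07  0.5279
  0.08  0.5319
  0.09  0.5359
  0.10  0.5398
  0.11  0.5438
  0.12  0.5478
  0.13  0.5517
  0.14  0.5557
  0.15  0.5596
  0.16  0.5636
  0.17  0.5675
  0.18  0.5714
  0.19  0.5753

€12.93

σ√T = 0.17·√0.25 = 0.0850
d₁ = [ln(310/320) + (0.084 + 0.17²/2)·0.25] / 0.0850 = [-0.0317 + 0.0246] / 0.0850 = -0.0840 ⇒ -0.08
d₂ = d₁ − σ√T = -0.0840 − 0.0850 = -0.1690 ⇒ -0.17
exp(−rT) = exp(−0.084·0.25) = 0.9792
N(−d₂) = N(0.17) = 0.5675;  N(−d₁) = N(0.08) = 0.5319
P = 320·0.9792·0.5675 − 310·0.5319 = 177.8227 − 164.8890 = 12.9337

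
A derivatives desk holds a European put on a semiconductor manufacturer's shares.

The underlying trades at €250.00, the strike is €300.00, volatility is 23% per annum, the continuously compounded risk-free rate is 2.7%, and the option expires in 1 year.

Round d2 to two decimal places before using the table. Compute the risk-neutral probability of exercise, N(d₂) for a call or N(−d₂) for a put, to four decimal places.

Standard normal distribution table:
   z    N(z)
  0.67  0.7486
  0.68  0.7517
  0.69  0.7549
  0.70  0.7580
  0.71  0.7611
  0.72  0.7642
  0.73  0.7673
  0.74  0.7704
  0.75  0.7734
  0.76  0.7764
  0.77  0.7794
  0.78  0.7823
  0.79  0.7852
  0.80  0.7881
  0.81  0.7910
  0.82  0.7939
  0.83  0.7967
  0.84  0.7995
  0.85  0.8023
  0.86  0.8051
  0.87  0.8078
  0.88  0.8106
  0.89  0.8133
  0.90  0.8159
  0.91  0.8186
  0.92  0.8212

0.7852

σ√T = 0.23 × 1.0000 = 0.2300
d₁ = [ln(250/300) + (0.027 + ½·0.23²)·1] / (σ√T) = (-0.1823 + 0.0534) / 0.2300 = -0.5603 which rounds to -0.56
d₂ = -0.5603 − 0.2300 = -0.7903 which rounds to -0.79
Pr(exercise) under Q = N(−d₂) = N(0.79) = 0.7852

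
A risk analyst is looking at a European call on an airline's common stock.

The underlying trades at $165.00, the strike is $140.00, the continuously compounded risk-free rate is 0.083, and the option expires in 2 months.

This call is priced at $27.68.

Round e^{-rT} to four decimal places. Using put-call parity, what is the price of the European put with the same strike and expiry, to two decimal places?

$0.76

exp(−rT) = exp(−0.083·0.1667) = 0.9863
Put-call parity: C − P = S − K·e^(−rT) = 165 − 140·0.9863 = 165 − 138.0820 = 26.9180
P = C − (C − P) = 27.68 − (26.9180) = 0.7620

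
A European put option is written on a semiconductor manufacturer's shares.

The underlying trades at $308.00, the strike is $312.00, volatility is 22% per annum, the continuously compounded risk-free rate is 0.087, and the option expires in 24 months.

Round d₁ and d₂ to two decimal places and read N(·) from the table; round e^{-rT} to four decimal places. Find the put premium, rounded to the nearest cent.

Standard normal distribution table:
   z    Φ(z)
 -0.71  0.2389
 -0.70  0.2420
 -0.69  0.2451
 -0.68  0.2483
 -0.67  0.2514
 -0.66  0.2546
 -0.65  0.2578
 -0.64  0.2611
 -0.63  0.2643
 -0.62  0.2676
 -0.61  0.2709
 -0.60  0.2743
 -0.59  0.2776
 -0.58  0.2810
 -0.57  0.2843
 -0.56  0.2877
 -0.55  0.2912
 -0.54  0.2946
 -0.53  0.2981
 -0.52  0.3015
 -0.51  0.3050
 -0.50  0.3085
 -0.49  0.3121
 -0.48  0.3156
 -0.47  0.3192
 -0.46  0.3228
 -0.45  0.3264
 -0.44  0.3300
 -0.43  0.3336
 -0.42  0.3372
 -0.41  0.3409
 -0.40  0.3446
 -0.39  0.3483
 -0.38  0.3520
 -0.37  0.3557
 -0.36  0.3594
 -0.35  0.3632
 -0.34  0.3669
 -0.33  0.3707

T = 2;  σ√T = 0.3111
d₁ = [ln(308/312) + (0.087 + ½·0.22²)·2] / (σ√T) = (-0.0129 + 0.2224) / 0.3111 = 0.6733 ≈ 0.67
d₂ = 0.6733 − 0.3111 = 0.3622 ≈ 0.36
e^(−rT) = e^(−0.087·2) = 0.8403
N(−d₂) = N(-0.36) = 0.3594;  N(−d₁) = N(-0.67) = 0.2514
P = 312·0.8403·0.3594 − 308·0.2514 = 94.2252 − 77.4312 = 16.7940

$16.79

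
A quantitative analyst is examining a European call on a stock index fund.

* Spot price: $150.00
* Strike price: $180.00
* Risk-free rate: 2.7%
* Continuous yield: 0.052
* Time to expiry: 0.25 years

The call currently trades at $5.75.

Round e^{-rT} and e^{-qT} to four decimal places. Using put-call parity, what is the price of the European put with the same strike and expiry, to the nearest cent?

$36.48

exp(−qT) = exp(−0.052·0.25) = 0.9871;  exp(−rT) = exp(−0.027·0.25) = 0.9933
Put-call parity: C − P = S·e^(−qT) − K·e^(−rT) = 150·0.9871 − 180·0.9933 = 148.0650 − 178.7940 = -30.7290
P = C − (C − P) = 5.75 − (-30.7290) = 36.4790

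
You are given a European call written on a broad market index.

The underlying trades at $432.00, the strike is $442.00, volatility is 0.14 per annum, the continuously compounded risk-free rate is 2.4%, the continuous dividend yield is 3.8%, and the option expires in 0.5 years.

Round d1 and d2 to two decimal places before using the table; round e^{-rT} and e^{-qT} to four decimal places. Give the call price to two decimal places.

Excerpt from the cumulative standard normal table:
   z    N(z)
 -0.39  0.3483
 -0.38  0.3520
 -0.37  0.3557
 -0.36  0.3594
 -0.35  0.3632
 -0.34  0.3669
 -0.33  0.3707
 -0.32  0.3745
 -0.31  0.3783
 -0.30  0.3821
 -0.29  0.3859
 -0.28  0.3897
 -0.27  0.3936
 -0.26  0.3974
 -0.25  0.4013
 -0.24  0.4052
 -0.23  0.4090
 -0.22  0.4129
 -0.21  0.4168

σ√T = 0.14·√0.5 = 0.0990
d₁ = [ln(432/442) + (0.024 − 0.038 + ½·0.14²)·0.5] / (σ√T) = (-0.0229 − 0.0021) / 0.0990 = -0.2524 ≈ -0.25
d₂ = -0.2524 − 0.0990 = -0.3514 ≈ -0.35
e^(−qT) = e^(−0.038·0.5) = 0.9812;  e^(−rT) = e^(−0.024·0.5) = 0.9881
C = 432·0.9812·N(-0.25) − 442·0.9881·N(-0.35) = 432·0.9812·0.4013 − 442·0.9881·0.3632 = 170.1024 − 158.6240 = 11.4784

$11.48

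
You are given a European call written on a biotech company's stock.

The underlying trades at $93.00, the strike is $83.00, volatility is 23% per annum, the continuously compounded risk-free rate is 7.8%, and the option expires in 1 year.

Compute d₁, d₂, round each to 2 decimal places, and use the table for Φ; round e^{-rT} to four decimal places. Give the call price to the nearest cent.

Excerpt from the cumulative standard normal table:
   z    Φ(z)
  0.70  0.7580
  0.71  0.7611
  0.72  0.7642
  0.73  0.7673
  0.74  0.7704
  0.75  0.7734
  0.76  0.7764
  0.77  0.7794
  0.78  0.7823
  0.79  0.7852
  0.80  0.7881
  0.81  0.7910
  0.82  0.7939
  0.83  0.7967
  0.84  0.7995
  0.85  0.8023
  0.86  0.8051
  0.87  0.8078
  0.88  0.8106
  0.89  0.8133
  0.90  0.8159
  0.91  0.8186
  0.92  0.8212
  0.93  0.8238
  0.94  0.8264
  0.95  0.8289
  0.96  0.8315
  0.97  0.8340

T = 1;  σ√T = 0.2300
d₁ = [ln(93/83) + (0.078 + 0.23²/2)·1] / 0.2300 = [0.1138 + 0.1045] / 0.2300 = 0.9487 ≈ 0.95
d₂ = d₁ − σ√T = 0.9487 − 0.2300 = 0.7187 ≈ 0.72
e^(−rT) = e^(−0.078·1) = 0.9250
N(d₁) = N(0.95) = 0.8289;  N(d₂) = N(0.72) = 0.7642
C = 93·0.8289 − 83·0.9250·0.7642 = 77.0877 − 58.6715 = 18.4162

$18.42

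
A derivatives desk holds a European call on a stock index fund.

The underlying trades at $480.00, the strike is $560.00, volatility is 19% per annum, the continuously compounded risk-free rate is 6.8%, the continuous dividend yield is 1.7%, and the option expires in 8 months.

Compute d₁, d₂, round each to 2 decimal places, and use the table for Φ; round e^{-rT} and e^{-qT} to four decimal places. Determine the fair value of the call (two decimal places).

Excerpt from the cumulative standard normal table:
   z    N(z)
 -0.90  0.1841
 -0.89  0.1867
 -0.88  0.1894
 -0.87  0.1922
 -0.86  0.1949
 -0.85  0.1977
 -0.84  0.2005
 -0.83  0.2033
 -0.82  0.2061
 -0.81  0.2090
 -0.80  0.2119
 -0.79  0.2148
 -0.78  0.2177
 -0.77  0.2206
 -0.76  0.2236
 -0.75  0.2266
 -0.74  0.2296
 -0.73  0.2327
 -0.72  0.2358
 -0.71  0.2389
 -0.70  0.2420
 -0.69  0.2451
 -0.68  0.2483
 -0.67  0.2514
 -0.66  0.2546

$9.04

T = 0.6667;  σ√T = 0.1551
d₁ = [ln(480/560) + (0.068 − 0.017 + ½·0.19²)·0.6667] / (σ√T) = (-0.1542 + 0.0460) / 0.1551 = -0.6969 → -0.70
d₂ = -0.6969 − 0.1551 = -0.8521 → -0.85
e^(−qT) = e^(−0.017·0.6667) = 0.9887;  e^(−rT) = e^(−0.068·0.6667) = 0.9557
C = 480·0.9887·N(-0.70) − 560·0.9557·N(-0.85) = 480·0.9887·0.2420 − 560·0.9557·0.1977 = 114.8474 − 105.8075 = 9.0399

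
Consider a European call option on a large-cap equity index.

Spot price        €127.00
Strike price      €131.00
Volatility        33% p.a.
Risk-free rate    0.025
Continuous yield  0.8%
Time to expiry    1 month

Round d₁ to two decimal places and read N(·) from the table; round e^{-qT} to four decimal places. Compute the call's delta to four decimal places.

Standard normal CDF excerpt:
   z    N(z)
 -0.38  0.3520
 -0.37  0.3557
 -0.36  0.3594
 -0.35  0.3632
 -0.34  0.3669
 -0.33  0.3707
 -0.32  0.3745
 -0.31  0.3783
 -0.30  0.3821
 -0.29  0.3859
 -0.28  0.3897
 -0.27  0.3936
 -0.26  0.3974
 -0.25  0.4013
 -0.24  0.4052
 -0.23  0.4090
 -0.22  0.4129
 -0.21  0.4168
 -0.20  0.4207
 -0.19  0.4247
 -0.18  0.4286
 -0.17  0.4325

0.3971

σ√T = 0.33 × 0.2887 = 0.0953
ln(S/K) + (r − q + σ²/2)T = ln(127/131) + (0.025 − 0.008 + 0.33²/2)·0.08333 = -0.0310 + 0.0060 = -0.0251
d₁ = -0.0251 / 0.0953 = -0.2630 ≈ -0.26
N(d₁) = N(-0.26) = 0.3974
Δ_call = e^(−qT)·N(d₁) = 0.9993·0.3974 = 0.3971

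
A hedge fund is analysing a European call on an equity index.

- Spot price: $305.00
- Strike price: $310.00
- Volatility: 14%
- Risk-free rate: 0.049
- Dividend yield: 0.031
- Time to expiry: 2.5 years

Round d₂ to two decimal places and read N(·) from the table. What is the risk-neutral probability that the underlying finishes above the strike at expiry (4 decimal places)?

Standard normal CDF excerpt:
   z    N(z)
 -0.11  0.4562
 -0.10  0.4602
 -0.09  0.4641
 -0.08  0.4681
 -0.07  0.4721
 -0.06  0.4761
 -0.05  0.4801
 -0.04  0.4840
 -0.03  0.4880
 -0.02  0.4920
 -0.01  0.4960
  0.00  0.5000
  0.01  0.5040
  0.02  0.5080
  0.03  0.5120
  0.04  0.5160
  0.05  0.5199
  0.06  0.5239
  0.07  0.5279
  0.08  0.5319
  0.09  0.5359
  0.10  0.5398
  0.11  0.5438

T = 2.5;  σ√T = 0.2214
d₁ = [ln(305/310) + (0.049 − 0.031 + 0.14²/2)·2.5] / 0.2214 = [-0.0163 + 0.0695] / 0.2214 = 0.2405 ≈ 0.24
d₂ = d₁ − σ√T = 0.2405 − 0.2214 = 0.0192 ≈ 0.02
Risk-neutral Pr[S_T > K] = N(d₂) = N(0.02) = 0.5080

0.5080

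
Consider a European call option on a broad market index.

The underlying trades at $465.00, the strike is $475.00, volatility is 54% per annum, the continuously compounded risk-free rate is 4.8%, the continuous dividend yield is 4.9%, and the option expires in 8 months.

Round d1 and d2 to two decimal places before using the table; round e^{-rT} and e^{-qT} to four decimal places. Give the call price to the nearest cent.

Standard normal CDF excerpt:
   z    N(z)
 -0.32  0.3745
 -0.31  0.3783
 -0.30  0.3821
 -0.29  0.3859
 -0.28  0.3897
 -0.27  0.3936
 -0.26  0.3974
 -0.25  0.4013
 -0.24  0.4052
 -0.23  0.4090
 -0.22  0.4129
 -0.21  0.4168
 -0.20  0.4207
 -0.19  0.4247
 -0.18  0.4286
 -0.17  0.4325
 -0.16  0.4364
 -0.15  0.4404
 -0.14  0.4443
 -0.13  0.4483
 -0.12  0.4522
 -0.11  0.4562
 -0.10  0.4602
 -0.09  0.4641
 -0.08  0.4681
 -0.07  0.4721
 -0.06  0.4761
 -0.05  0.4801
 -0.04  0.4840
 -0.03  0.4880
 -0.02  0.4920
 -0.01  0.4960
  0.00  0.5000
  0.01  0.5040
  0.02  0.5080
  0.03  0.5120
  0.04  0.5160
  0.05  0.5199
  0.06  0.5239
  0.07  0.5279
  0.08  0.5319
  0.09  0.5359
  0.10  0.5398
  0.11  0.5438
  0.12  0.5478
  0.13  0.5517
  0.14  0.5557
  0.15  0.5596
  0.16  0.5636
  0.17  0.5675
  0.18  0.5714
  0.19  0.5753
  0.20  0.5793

$74.35

T = 0.6667;  σ√T = 0.4409
d₁ = [ln(465/475) + (0.048 − 0.049 + ½·0.54²)·0.6667] / (σ√T) = (-0.0213 + 0.0965) / 0.4409 = 0.1707 ⇒ 0.17
d₂ = 0.1707 − 0.4409 = -0.2702 ⇒ -0.27
e^(−qT) = e^(−0.049·0.6667) = 0.9679;  e^(−rT) = e^(−0.048·0.6667) = 0.9685
C = 465·0.9679·N(0.17) − 475·0.9685·N(-0.27) = 465·0.9679·0.5675 − 475·0.9685·0.3936 = 255.4167 − 181.0708 = 74.3460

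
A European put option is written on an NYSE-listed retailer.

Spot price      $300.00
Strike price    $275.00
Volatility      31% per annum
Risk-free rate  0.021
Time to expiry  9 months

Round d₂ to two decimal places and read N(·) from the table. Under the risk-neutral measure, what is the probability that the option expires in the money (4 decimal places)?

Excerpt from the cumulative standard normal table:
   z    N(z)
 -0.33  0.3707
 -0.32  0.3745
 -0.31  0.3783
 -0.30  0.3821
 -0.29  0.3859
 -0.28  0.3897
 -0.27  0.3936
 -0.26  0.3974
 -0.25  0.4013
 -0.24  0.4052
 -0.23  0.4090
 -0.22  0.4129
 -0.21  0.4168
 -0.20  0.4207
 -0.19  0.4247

0.4013

σ√T = 0.31 × 0.8660 = 0.2685
ln(S/K) + (r + σ²/2)T = ln(300/275) + (0.021 + 0.31²/2)·0.75 = 0.0870 + 0.0518 = 0.1388
d₁ = 0.1388 / 0.2685 = 0.5170 which rounds to 0.52
d₂ = d₁ − σ√T = 0.5170 − 0.2685 = 0.2485 which rounds to 0.25
Risk-neutral Pr[S_T < K] = N(−d₂) = N(-0.25) = 0.4013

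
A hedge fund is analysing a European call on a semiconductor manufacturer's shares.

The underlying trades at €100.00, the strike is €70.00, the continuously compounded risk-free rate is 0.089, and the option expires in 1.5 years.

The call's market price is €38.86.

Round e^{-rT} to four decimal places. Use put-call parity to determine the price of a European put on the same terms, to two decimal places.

exp(−rT) = exp(−0.089·1.5) = 0.8750
Put-call parity: C − P = S − K·e^(−rT) = 100 − 70·0.8750 = 100 − 61.2500 = 38.7500
P = C − (C − P) = 38.86 − (38.7500) = 0.1100

€0.11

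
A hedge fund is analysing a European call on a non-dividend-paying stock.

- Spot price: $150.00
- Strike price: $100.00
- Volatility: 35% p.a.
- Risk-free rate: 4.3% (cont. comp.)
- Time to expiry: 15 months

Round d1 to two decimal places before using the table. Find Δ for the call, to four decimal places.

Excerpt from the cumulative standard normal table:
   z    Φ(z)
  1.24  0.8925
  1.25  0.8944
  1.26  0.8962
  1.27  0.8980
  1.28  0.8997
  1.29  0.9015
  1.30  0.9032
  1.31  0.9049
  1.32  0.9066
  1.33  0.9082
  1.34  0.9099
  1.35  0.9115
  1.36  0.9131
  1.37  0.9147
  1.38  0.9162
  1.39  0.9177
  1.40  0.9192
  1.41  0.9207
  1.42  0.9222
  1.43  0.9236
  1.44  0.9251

T = 1.25;  σ√T = 0.3913
d₁ = [ln(150/100) + (0.043 + ½·0.35²)·1.25] / (σ√T) = (0.4055 + 0.1303) / 0.3913 = 1.3692 ≈ 1.37
N(d₁) = N(1.37) = 0.9147
Δ_call = N(d₁) = 0.9147

0.9147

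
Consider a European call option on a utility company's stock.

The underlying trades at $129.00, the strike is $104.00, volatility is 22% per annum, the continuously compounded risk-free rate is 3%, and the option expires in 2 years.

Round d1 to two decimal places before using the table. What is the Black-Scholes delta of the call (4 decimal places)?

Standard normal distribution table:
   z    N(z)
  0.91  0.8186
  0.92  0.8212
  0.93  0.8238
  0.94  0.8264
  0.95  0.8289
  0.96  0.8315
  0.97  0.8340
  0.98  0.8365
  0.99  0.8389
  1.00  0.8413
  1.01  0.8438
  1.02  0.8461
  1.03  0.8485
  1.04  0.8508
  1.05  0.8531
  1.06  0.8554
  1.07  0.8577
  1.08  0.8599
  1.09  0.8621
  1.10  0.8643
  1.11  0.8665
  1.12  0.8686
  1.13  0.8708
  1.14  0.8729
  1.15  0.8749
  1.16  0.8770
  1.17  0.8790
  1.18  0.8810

0.8508

T = 2;  σ√T = 0.3111
d₁ = [ln(129/104) + (0.03 + 0.22²/2)·2] / 0.3111 = [0.2154 + 0.1084] / 0.3111 = 1.0408 ⇒ 1.04
N(d₁) = N(1.04) = 0.8508
Δ_call = N(d₁) = 0.8508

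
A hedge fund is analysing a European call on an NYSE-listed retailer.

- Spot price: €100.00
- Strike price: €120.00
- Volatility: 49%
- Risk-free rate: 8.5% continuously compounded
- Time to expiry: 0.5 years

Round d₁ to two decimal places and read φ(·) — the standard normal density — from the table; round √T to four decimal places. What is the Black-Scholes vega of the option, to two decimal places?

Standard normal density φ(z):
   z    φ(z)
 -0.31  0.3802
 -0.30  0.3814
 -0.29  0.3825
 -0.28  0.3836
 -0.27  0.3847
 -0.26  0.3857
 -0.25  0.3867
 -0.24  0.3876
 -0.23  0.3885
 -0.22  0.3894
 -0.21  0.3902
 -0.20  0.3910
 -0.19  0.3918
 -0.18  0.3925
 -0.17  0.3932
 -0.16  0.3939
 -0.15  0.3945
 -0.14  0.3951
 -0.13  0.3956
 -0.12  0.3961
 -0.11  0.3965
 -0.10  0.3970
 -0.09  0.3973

T = 0.5;  σ√T = 0.3465
ln(S/K) + (r + σ²/2)T = ln(100/120) + (0.085 + 0.49²/2)·0.5 = -0.1823 + 0.1025 = -0.0798
d₁ = -0.0798 / 0.3465 = -0.2303 which rounds to -0.23
√T = √0.5 = 0.7071
φ(d₁) = φ(-0.23) = 0.3885
vega = S·φ(d₁)·√T = 100·0.3885·0.7071 = 27.4708

27.47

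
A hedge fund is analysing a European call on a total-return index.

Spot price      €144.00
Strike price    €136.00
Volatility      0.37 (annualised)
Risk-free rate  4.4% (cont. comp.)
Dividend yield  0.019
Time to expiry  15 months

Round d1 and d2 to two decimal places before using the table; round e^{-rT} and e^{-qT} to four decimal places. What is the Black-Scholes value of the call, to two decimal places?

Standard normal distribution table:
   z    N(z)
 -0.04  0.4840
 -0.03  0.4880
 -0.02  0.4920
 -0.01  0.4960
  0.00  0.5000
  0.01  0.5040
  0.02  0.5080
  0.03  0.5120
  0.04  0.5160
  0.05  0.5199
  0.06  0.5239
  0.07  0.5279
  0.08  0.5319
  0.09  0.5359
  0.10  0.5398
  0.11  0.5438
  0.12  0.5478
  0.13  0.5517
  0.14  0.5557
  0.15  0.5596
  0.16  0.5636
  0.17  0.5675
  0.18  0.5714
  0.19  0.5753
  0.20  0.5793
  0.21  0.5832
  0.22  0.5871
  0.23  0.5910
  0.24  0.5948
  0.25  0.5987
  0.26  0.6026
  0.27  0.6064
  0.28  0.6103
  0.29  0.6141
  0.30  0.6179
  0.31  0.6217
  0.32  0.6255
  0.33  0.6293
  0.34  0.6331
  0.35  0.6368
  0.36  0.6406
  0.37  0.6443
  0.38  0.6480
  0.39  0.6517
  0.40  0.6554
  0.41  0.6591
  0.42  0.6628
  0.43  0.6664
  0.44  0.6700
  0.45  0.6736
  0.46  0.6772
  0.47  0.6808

€28.32

σ√T = 0.37 × 1.1180 = 0.4137
d₁ = [ln(144/136) + (0.044 − 0.019 + 0.37²/2)·1.25] / 0.4137 = [0.0572 + 0.1168] / 0.4137 = 0.4206 ⇒ 0.42
d₂ = d₁ − σ√T = 0.4206 − 0.4137 = 0.0069 ⇒ 0.01
e^(−qT) = e^(−0.019·1.25) = 0.9765;  e^(−rT) = e^(−0.044·1.25) = 0.9465
N(d₁) = N(0.42) = 0.6628;  N(d₂) = N(0.01) = 0.5040
C = 144·0.9765·0.6628 − 136·0.9465·0.5040 = 93.2003 − 64.8769 = 28.3234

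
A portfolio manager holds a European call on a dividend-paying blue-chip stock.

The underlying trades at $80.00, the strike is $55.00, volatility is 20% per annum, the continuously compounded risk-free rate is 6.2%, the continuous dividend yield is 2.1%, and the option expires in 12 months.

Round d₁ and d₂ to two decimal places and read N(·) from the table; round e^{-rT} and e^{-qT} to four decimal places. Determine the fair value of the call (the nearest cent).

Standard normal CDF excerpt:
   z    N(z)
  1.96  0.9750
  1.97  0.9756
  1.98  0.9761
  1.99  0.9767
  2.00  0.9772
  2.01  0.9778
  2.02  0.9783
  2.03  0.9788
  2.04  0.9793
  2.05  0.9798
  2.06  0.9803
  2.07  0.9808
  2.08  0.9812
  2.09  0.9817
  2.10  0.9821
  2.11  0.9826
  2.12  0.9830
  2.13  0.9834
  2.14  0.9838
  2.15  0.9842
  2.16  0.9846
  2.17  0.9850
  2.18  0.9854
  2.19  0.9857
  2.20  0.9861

σ√T = 0.2·√1 = 0.2000
ln(S/K) + (r − q + σ²/2)T = ln(80/55) + (0.062 − 0.021 + 0.2²/2)·1 = 0.3747 + 0.0610 = 0.4357
d₁ = 0.4357 / 0.2000 = 2.1785 ⇒ 2.18
d₂ = d₁ − σ√T = 2.1785 − 0.2000 = 1.9785 ⇒ 1.98
exp(−qT) = exp(−0.021·1) = 0.9792;  exp(−rT) = exp(−0.062·1) = 0.9399
C = 80·0.9792·N(2.18) − 55·0.9399·N(1.98) = 80·0.9792·0.9854 − 55·0.9399·0.9761 = 77.1923 − 50.4590 = 26.7333

$26.73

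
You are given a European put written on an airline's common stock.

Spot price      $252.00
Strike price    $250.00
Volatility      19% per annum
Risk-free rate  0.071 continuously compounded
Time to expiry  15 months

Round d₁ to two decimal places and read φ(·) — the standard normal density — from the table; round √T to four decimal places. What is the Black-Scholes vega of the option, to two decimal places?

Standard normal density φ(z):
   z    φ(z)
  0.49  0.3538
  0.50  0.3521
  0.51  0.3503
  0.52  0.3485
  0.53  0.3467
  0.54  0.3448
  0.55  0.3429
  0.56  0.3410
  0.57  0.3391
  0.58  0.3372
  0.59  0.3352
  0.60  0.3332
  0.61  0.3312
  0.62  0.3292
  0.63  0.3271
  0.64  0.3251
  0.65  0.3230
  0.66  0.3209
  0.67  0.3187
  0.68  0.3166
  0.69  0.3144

96.07

T = 1.25;  σ√T = 0.2124
ln(S/K) + (r + σ²/2)T = ln(252/250) + (0.071 + 0.19²/2)·1.25 = 0.0080 + 0.1113 = 0.1193
d₁ = 0.1193 / 0.2124 = 0.5615 which rounds to 0.56
√T = √1.25 = 1.1180
φ(d₁) = φ(0.56) = 0.3410
vega = S·φ(d₁)·√T = 252·0.3410·1.1180 = 96.0720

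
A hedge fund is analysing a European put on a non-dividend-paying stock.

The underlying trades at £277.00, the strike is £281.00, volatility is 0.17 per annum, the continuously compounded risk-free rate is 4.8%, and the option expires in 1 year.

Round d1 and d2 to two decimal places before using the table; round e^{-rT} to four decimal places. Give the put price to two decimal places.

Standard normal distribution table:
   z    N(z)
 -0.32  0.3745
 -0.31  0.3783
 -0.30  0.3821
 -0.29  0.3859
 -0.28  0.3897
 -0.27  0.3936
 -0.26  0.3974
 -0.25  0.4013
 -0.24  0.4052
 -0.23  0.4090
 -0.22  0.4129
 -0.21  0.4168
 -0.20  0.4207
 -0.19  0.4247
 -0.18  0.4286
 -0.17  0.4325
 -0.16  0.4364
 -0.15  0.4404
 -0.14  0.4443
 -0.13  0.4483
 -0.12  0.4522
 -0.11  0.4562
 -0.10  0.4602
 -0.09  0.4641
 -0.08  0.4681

£14.23

T = 1;  σ√T = 0.1700
d₁ = [ln(277/281) + (0.048 + 0.17²/2)·1] / 0.1700 = [-0.0143 + 0.0625] / 0.1700 = 0.2830 ≈ 0.28
d₂ = d₁ − σ√T = 0.2830 − 0.1700 = 0.1130 ≈ 0.11
e^(−rT) = e^(−0.048·1) = 0.9531
P = 281·0.9531·N(-0.11) − 277·N(-0.28) = 281·0.9531·0.4562 − 277·0.3897 = 122.1800 − 107.9469 = 14.2331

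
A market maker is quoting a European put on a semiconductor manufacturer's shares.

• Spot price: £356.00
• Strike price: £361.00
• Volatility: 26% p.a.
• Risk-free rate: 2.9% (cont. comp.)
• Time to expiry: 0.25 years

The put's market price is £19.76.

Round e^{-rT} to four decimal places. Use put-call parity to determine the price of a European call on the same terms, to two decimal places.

£17.36

exp(−rT) = exp(−0.029·0.25) = 0.9928
Put-call parity: C − P = S − K·e^(−rT) = 356 − 361·0.9928 = 356 − 358.4008 = -2.4008
C = P + (C − P) = 19.76 + (-2.4008) = 17.3592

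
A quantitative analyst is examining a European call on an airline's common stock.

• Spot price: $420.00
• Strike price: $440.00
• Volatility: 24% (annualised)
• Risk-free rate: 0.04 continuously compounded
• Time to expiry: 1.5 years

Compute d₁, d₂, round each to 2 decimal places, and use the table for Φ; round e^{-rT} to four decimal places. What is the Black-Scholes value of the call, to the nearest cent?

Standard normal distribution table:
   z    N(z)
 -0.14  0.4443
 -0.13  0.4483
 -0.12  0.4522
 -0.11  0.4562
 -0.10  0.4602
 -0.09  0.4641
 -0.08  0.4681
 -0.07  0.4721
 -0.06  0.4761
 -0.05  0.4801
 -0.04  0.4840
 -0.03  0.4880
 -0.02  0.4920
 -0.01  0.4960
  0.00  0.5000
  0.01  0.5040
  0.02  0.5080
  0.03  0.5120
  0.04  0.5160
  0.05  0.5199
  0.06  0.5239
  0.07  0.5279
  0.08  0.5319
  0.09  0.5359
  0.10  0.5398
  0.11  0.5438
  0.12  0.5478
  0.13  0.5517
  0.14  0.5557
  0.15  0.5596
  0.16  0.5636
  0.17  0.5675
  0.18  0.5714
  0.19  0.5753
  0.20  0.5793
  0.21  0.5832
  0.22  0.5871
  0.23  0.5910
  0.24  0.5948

$50.92

σ√T = 0.24 × 1.2247 = 0.2939
d₁ = [ln(420/440) + (0.04 + ½·0.24²)·1.5] / (σ√T) = (-0.0465 + 0.1032) / 0.2939 = 0.1928 which rounds to 0.19
d₂ = 0.1928 − 0.2939 = -0.1011 which rounds to -0.10
e^(−rT) = e^(−0.04·1.5) = 0.9418
N(d₁) = N(0.19) = 0.5753;  N(d₂) = N(-0.10) = 0.4602
C = 420·0.5753 − 440·0.9418·0.4602 = 241.6260 − 190.7032 = 50.9228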